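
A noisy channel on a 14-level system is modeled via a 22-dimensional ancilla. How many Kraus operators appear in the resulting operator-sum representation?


Tracing out the environment in an orthonormal basis {|i>_E} gives Kraus operators K_i = <i|_E U |0>_E.
Number of Kraus operators = dim(H_env) = d_env
= 22

22


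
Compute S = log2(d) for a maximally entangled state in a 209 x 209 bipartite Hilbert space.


For a maximally entangled state in d x d:
S = log2(d) = log2(209)
= 7.7074

7.7074


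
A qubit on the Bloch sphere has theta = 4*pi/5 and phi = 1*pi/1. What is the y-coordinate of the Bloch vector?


theta = 2.5133, phi = 3.1416
r_y = sin(theta)*sin(phi) = 0.5878 * 0.0000
r_y = 0.0000

0.0000


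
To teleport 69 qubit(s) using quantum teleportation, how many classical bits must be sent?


Quantum teleportation requires 2 classical bits per qubit teleported.
69 qubit(s) -> 2 * 69 = 138 classical bits

138


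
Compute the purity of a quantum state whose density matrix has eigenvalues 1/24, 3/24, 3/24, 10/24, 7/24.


tr(rho^2) = sum of eigenvalues squared
= (1/24)^2 + (3/24)^2 + (3/24)^2 + (10/24)^2 + (7/24)^2
= (1 + 9 + 9 + 100 + 49) / 576
= 168/576
= 0.2917

0.2917


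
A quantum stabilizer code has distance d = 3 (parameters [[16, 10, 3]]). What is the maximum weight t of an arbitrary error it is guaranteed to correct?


Code parameters: [[16, 10, 3]], distance d = 3.
Number of correctable errors = floor((d-1)/2)
= floor((3 - 1)/2)
= floor(2/2)
= 1

1


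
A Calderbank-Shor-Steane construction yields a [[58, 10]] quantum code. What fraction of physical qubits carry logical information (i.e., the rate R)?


Code rate R = k/n
= 10/58
= 0.1724

0.1724


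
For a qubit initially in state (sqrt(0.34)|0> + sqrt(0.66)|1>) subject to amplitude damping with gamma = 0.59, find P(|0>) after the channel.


For amplitude damping with parameter gamma on state sqrt(a)|0> + sqrt(b)|1>:
alpha^2 = 0.34, beta^2 = 0.66
P(|0>) = alpha^2 + gamma * beta^2
= 0.34 + 0.59 * 0.66
= 0.34 + 0.3894
= 0.7294

0.7294


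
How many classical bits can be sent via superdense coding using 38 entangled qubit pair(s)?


Superdense coding allows 2 classical bits per shared entangled pair.
38 pair(s) -> 2 * 38 = 76 classical bits

76


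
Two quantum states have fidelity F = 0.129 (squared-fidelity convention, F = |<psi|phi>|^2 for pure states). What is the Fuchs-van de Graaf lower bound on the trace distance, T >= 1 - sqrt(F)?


Fuchs-van de Graaf (squared-fidelity convention): 1 - sqrt(F) <= T <= sqrt(1 - F).
Lower bound: T >= 1 - sqrt(F)
sqrt(F) = sqrt(0.129) = 0.3592
T >= 1 - 0.3592
T >= 0.6408

0.6408


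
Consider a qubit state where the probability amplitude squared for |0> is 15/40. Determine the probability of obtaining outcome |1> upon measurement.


|alpha|^2 = 15/40 = 0.3750
|beta|^2 = 1 - 15/40 = 25/40 = 0.6250
P(|1>) = |beta|^2 = 0.6250

0.6250


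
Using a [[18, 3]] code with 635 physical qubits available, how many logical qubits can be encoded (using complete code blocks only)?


Each code block uses 18 physical qubits for 3 logical qubit(s).
Number of complete blocks = floor(635 / 18) = 35
Logical qubits = 35 * 3
= 105

105


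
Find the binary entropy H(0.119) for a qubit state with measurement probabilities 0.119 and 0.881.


S = -p*log2(p) - (1-p)*log2(1-p)
p = 0.1190, 1-p = 0.8810
= -0.1190 * log2(0.1190) - 0.8810 * log2(0.8810)
= -(-0.3654) - (-0.1610)
= 0.5265

0.5265


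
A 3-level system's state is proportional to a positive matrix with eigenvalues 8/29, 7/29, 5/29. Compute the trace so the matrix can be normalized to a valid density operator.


tr(M) = sum of eigenvalues
= 8/29 + 7/29 + 5/29
= 20/29
= 0.6897

0.6897


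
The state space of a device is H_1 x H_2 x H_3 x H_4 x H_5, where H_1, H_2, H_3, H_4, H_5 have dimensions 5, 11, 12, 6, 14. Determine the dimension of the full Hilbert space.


dim(H_1 x H_2 x H_3 x H_4 x H_5) = 5 * 11 * 12 * 6 * 14
= 55 * 12 * 6 * 14
= 660 * 6 * 14
= 3960 * 14
= 55440

55440


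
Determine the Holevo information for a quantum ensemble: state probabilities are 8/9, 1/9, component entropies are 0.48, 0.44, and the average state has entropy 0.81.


chi = S(rho) - sum_i p_i * S(rho_i)
Weighted entropy = 8/9 * 0.48 + 1/9 * 0.44
= 0.4756
chi = 0.81 - 0.4756
= 0.3344

0.3344


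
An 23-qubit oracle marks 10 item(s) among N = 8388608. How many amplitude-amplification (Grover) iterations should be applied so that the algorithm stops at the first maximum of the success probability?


After j Grover iterations the success probability is P(j) = sin^2((2j+1)*theta), where sin(theta) = sqrt(k/N).
N = 2^23 = 8388608, k = 10
sin(theta) = sqrt(k/N) = 0.001091830067
theta = arcsin(sqrt(k/N)) = 0.001091830284 rad
P(j) reaches its first maximum when (2j+1)*theta is as close as possible to pi/2, i.e. j = round(pi/(4*theta) - 1/2).
pi/(4*theta) - 1/2 = 718.8409
(For comparison, the common estimate pi/4 * sqrt(N/k) = 719.3410; the exact maximiser is used here.)
Optimal iterations = 719

719


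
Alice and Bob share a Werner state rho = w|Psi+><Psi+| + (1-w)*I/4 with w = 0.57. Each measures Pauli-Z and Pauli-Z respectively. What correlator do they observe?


|Psi+> = (|01> + |10>)/sqrt(2)
For the pure Bell state, <Z_A Z_B> = -1 (Bell-state Pauli correlator).
The maximally-mixed part I/4 has tr(I/4 * P tensor P) = 0 for any traceless Pauli P.
So <Z_A Z_B>_rho = w * (-1) + (1 - w) * 0
= 0.57 * (-1)
= -0.5700

-0.5700


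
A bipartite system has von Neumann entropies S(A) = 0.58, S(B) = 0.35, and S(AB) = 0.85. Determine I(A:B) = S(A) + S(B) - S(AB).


I(A:B) = S(A) + S(B) - S(AB)
= 0.58 + 0.35 - 0.85
= 0.0800

0.0800


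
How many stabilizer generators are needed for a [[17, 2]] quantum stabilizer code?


For an [[n,k]] stabilizer code:
Number of stabilizer generators = n - k
= 17 - 2
= 15

15


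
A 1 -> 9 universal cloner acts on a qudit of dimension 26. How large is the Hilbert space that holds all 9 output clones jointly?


Output space = H^(tensor 9) where dim(H) = 26
dim = 26^9
= 676 (after 2 factors)
= 17576 (after 3 factors)
= 456976 (after 4 factors)
= 11881376 (after 5 factors)
= 308915776 (after 6 factors)
= 8031810176 (after 7 factors)
= 208827064576 (after 8 factors)
= 5429503678976 (after 9 factors)
= 5429503678976

5429503678976


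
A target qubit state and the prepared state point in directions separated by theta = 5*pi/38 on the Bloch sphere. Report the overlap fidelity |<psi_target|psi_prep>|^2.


For states separated by angle theta on Bloch sphere:
F = cos^2(theta/2)
theta = 5*pi/38 = 0.4134
theta/2 = 0.2067
cos(theta/2) = 0.9787
F = 0.9579

0.9579


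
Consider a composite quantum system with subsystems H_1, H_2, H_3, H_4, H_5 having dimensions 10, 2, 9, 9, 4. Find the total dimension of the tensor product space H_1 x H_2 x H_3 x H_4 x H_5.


dim(H_1 x H_2 x H_3 x H_4 x H_5) = 10 * 2 * 9 * 9 * 4
= 20 * 9 * 9 * 4
= 180 * 9 * 4
= 1620 * 4
= 6480

6480


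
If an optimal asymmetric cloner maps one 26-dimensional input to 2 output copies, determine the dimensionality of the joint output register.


Output space = H^(tensor 2) where dim(H) = 26
dim = 26^2
= 676

676


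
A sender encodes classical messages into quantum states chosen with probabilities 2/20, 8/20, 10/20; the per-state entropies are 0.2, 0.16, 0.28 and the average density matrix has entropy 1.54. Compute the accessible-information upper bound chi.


chi = S(rho) - sum_i p_i * S(rho_i)
Weighted entropy = 2/20 * 0.2 + 8/20 * 0.16 + 10/20 * 0.28
= 0.2240
chi = 1.54 - 0.2240
= 1.3160

1.3160


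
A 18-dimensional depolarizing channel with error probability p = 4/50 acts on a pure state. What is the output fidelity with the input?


F = (1-p) + p/d
= (1 - 0.0800) + 0.0800/18
= 0.9200 + 0.0044
= 0.9244

0.9244


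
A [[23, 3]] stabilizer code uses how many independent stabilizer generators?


For an [[n,k]] stabilizer code:
Number of stabilizer generators = n - k
= 23 - 3
= 20

20


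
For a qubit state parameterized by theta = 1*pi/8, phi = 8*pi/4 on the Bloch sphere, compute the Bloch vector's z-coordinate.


theta = 0.3927, phi = 6.2832
r_z = cos(theta) = 0.9239

0.9239


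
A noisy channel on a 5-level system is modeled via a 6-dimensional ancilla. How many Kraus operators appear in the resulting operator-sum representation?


Tracing out the environment in an orthonormal basis {|i>_E} gives Kraus operators K_i = <i|_E U |0>_E.
Number of Kraus operators = dim(H_env) = d_env
= 6

6


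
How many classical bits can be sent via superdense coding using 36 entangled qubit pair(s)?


Superdense coding allows 2 classical bits per shared entangled pair.
36 pair(s) -> 2 * 36 = 72 classical bits

72


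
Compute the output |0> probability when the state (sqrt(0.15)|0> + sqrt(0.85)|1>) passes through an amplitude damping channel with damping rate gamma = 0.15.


For amplitude damping with parameter gamma on state sqrt(a)|0> + sqrt(b)|1>:
alpha^2 = 0.15, beta^2 = 0.85
P(|0>) = alpha^2 + gamma * beta^2
= 0.15 + 0.15 * 0.85
= 0.15 + 0.1275
= 0.2775

0.2775


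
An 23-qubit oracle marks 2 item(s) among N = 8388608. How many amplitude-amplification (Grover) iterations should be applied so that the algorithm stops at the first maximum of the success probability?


After j Grover iterations the success probability is P(j) = sin^2((2j+1)*theta), where sin(theta) = sqrt(k/N).
N = 2^23 = 8388608, k = 2
sin(theta) = sqrt(k/N) = 0.00048828125
theta = arcsin(sqrt(k/N)) = 0.0004882812694 rad
P(j) reaches its first maximum when (2j+1)*theta is as close as possible to pi/2, i.e. j = round(pi/(4*theta) - 1/2).
pi/(4*theta) - 1/2 = 1607.9954
(For comparison, the common estimate pi/4 * sqrt(N/k) = 1608.4954; the exact maximiser is used here.)
Optimal iterations = 1608

1608


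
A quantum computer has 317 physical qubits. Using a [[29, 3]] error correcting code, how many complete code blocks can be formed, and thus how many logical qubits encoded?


Each code block uses 29 physical qubits for 3 logical qubit(s).
Number of complete blocks = floor(317 / 29) = 10
Logical qubits = 10 * 3
= 30

30


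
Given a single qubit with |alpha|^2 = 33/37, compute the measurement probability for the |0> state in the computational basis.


|alpha|^2 = 33/37 = 0.8919
|beta|^2 = 1 - 33/37 = 4/37 = 0.1081
P(|0>) = |alpha|^2 = 0.8919

0.8919


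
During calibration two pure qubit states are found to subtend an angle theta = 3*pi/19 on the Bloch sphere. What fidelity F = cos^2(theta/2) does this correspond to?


For states separated by angle theta on Bloch sphere:
F = cos^2(theta/2)
theta = 3*pi/19 = 0.4960
theta/2 = 0.2480
cos(theta/2) = 0.9694
F = 0.9397

0.9397


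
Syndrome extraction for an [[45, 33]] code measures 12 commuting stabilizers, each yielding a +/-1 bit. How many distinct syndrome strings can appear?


Each stabilizer generator gives a binary (+1 or -1) measurement outcome.
With 12 independent generators:
Total syndromes = 2^12
= 4096

4096


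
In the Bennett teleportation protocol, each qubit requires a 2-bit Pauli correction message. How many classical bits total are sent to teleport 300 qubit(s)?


Quantum teleportation requires 2 classical bits per qubit teleported.
300 qubit(s) -> 2 * 300 = 600 classical bits

600


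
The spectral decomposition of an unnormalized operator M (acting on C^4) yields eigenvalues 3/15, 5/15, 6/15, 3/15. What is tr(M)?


tr(M) = sum of eigenvalues
= 3/15 + 5/15 + 6/15 + 3/15
= 17/15
= 1.1333

1.1333


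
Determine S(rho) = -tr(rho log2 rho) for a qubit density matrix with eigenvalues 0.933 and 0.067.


S = -p*log2(p) - (1-p)*log2(1-p)
p = 0.9330, 1-p = 0.0670
= -0.9330 * log2(0.9330) - 0.0670 * log2(0.0670)
= -(-0.0933) - (-0.2613)
= 0.3546

0.3546


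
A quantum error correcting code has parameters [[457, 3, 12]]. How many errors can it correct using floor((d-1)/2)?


Code parameters: [[457, 3, 12]], distance d = 12.
Number of correctable errors = floor((d-1)/2)
= floor((12 - 1)/2)
= floor(11/2)
= 5

5


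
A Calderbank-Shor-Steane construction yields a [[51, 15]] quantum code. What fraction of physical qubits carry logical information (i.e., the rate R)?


Code rate R = k/n
= 15/51
= 0.2941

0.2941


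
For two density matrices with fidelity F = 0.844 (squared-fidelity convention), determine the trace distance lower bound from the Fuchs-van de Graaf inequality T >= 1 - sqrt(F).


Fuchs-van de Graaf (squared-fidelity convention): 1 - sqrt(F) <= T <= sqrt(1 - F).
Lower bound: T >= 1 - sqrt(F)
sqrt(F) = sqrt(0.844) = 0.9187
T >= 1 - 0.9187
T >= 0.0813

0.0813


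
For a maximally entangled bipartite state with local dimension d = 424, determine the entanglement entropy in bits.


For a maximally entangled state in d x d:
S = log2(d) = log2(424)
= 8.7279

8.7279


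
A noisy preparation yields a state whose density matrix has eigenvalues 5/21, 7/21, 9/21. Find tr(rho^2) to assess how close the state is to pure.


tr(rho^2) = sum of eigenvalues squared
= (5/21)^2 + (7/21)^2 + (9/21)^2
= (25 + 49 + 81) / 441
= 155/441
= 0.3515

0.3515


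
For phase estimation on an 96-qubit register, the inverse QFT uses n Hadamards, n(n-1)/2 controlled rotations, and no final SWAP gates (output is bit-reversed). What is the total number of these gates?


Hadamard gates: 96
Controlled rotations: n*(n-1)/2 = 96*95/2 = 4560
SWAP gates: 0 (omitted)
Total = 96 + 4560
= 4656

4656


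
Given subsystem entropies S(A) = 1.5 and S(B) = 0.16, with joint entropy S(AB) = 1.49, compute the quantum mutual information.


I(A:B) = S(A) + S(B) - S(AB)
= 1.5 + 0.16 - 1.49
= 0.1700

0.1700


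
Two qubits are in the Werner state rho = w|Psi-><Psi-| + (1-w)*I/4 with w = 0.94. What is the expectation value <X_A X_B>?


|Psi-> = (|01> - |10>)/sqrt(2)
For the pure Bell state, <X_A X_B> = -1 (Bell-state Pauli correlator).
The maximally-mixed part I/4 has tr(I/4 * P tensor P) = 0 for any traceless Pauli P.
So <X_A X_B>_rho = w * (-1) + (1 - w) * 0
= 0.94 * (-1)
= -0.9400

-0.9400


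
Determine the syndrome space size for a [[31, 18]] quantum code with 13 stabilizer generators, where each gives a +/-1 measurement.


Each stabilizer generator gives a binary (+1 or -1) measurement outcome.
With 13 independent generators:
Total syndromes = 2^13
= 8192

8192


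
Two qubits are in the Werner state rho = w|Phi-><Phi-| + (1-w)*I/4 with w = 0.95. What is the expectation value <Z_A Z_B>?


|Phi-> = (|00> - |11>)/sqrt(2)
For the pure Bell state, <Z_A Z_B> = +1 (Bell-state Pauli correlator).
The maximally-mixed part I/4 has tr(I/4 * P tensor P) = 0 for any traceless Pauli P.
So <Z_A Z_B>_rho = w * (+1) + (1 - w) * 0
= 0.95 * (+1)
= 0.9500

0.9500


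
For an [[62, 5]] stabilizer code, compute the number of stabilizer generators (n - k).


For an [[n,k]] stabilizer code:
Number of stabilizer generators = n - k
= 62 - 5
= 57

57


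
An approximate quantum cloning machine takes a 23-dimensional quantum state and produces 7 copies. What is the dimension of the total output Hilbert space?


Output space = H^(tensor 7) where dim(H) = 23
dim = 23^7
= 529 (after 2 factors)
= 12167 (after 3 factors)
= 279841 (after 4 factors)
= 6436343 (after 5 factors)
= 148035889 (after 6 factors)
= 3404825447 (after 7 factors)
= 3404825447

3404825447


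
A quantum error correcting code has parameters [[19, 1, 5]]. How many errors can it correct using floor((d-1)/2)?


Code parameters: [[19, 1, 5]], distance d = 5.
Number of correctable errors = floor((d-1)/2)
= floor((5 - 1)/2)
= floor(4/2)
= 2

2


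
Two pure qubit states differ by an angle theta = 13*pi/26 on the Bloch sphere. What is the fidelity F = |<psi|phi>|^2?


For states separated by angle theta on Bloch sphere:
F = cos^2(theta/2)
theta = 13*pi/26 = 1.5708
theta/2 = 0.7854
cos(theta/2) = 0.7071
F = 0.5000

0.5000


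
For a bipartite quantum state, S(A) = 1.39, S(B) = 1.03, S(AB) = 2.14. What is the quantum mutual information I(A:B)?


I(A:B) = S(A) + S(B) - S(AB)
= 1.39 + 1.03 - 2.14
= 0.2800

0.2800


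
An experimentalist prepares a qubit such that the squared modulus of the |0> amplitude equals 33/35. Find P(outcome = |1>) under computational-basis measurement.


|alpha|^2 = 33/35 = 0.9429
|beta|^2 = 1 - 33/35 = 2/35 = 0.0571
P(|1>) = |beta|^2 = 0.0571

0.0571


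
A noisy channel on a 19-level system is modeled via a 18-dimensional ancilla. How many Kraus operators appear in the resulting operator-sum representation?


Tracing out the environment in an orthonormal basis {|i>_E} gives Kraus operators K_i = <i|_E U |0>_E.
Number of Kraus operators = dim(H_env) = d_env
= 18

18


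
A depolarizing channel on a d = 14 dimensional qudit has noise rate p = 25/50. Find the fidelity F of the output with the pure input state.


F = (1-p) + p/d
= (1 - 0.5000) + 0.5000/14
= 0.5000 + 0.0357
= 0.5357

0.5357


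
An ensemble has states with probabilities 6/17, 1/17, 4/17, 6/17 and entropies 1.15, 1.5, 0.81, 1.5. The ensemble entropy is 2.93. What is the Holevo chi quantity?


chi = S(rho) - sum_i p_i * S(rho_i)
Weighted entropy = 6/17 * 1.15 + 1/17 * 1.5 + 4/17 * 0.81 + 6/17 * 1.5
= 1.2141
chi = 2.93 - 1.2141
= 1.7159

1.7159


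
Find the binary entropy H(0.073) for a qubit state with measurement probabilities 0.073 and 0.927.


S = -p*log2(p) - (1-p)*log2(1-p)
p = 0.0730, 1-p = 0.9270
= -0.0730 * log2(0.0730) - 0.9270 * log2(0.9270)
= -(-0.2756) - (-0.1014)
= 0.3770

0.3770


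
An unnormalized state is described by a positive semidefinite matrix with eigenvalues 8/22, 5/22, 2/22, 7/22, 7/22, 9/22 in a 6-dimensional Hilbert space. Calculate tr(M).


tr(M) = sum of eigenvalues
= 8/22 + 5/22 + 2/22 + 7/22 + 7/22 + 9/22
= 38/22
= 1.7273

1.7273


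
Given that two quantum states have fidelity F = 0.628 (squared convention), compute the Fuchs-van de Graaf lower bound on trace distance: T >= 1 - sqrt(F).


Fuchs-van de Graaf (squared-fidelity convention): 1 - sqrt(F) <= T <= sqrt(1 - F).
Lower bound: T >= 1 - sqrt(F)
sqrt(F) = sqrt(0.628) = 0.7925
T >= 1 - 0.7925
T >= 0.2075

0.2075


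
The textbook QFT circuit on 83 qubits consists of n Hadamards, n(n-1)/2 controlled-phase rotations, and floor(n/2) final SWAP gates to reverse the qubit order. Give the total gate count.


Hadamard gates: 83
Controlled rotations: n*(n-1)/2 = 83*82/2 = 3403
SWAP gates: floor(n/2) = floor(83/2) = 41
Total = 83 + 3403 + 41
= 3527

3527


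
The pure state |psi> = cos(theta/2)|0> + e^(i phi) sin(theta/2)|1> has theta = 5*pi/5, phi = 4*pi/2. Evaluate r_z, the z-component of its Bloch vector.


theta = 3.1416, phi = 6.2832
r_z = cos(theta) = -1.0000

-1.0000


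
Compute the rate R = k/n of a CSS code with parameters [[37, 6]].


Code rate R = k/n
= 6/37
= 0.1622

0.1622


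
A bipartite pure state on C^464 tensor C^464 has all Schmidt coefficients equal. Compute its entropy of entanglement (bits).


For a maximally entangled state in d x d:
S = log2(d) = log2(464)
= 8.8580

8.8580


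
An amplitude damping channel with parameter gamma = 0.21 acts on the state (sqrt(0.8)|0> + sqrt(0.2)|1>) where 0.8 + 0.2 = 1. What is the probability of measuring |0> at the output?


For amplitude damping with parameter gamma on state sqrt(a)|0> + sqrt(b)|1>:
alpha^2 = 0.8, beta^2 = 0.2
P(|0>) = alpha^2 + gamma * beta^2
= 0.8 + 0.21 * 0.2
= 0.8 + 0.0420
= 0.8420

0.8420


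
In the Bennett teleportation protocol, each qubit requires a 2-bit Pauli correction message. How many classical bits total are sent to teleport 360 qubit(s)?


Quantum teleportation requires 2 classical bits per qubit teleported.
360 qubit(s) -> 2 * 360 = 720 classical bits

720


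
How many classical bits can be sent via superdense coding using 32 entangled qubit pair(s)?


Superdense coding allows 2 classical bits per shared entangled pair.
32 pair(s) -> 2 * 32 = 64 classical bits

64


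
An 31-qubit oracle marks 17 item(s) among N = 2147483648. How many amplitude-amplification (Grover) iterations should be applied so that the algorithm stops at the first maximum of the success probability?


After j Grover iterations the success probability is P(j) = sin^2((2j+1)*theta), where sin(theta) = sqrt(k/N).
N = 2^31 = 2147483648, k = 17
sin(theta) = sqrt(k/N) = 8.8973265e-05
theta = arcsin(sqrt(k/N)) = 8.897326511e-05 rad
P(j) reaches its first maximum when (2j+1)*theta is as close as possible to pi/2, i.e. j = round(pi/(4*theta) - 1/2).
pi/(4*theta) - 1/2 = 8826.8501
(For comparison, the common estimate pi/4 * sqrt(N/k) = 8827.3501; the exact maximiser is used here.)
Optimal iterations = 8827

8827


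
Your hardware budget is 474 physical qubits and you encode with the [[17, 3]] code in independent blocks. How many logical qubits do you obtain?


Each code block uses 17 physical qubits for 3 logical qubit(s).
Number of complete blocks = floor(474 / 17) = 27
Logical qubits = 27 * 3
= 81

81


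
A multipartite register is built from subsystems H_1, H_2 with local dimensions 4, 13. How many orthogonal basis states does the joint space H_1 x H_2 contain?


dim(H_1 x H_2) = 4 * 13
= 52

52


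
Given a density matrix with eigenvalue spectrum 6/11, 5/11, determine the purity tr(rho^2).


tr(rho^2) = sum of eigenvalues squared
= (6/11)^2 + (5/11)^2
= (36 + 25) / 121
= 61/121
= 0.5041

0.5041


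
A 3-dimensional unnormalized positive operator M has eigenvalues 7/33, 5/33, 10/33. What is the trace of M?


tr(M) = sum of eigenvalues
= 7/33 + 5/33 + 10/33
= 22/33
= 0.6667

0.6667


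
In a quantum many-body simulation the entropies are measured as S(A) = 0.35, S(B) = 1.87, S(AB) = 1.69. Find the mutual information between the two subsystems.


I(A:B) = S(A) + S(B) - S(AB)
= 0.35 + 1.87 - 1.69
= 0.5300

0.5300


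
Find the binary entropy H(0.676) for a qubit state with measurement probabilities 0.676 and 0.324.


S = -p*log2(p) - (1-p)*log2(1-p)
p = 0.6760, 1-p = 0.3240
= -0.6760 * log2(0.6760) - 0.3240 * log2(0.3240)
= -(-0.3819) - (-0.5268)
= 0.9087

0.9087


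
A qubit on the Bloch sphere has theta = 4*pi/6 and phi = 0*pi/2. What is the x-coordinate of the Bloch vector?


theta = 2.0944, phi = 0.0000
r_x = sin(theta)*cos(phi) = 0.8660 * 1.0000
r_x = 0.8660

0.8660


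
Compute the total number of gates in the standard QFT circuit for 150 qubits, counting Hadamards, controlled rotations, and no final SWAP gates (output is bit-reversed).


Hadamard gates: 150
Controlled rotations: n*(n-1)/2 = 150*149/2 = 11175
SWAP gates: 0 (omitted)
Total = 150 + 11175
= 11325

11325


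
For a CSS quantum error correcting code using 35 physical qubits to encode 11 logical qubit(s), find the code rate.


Code rate R = k/n
= 11/35
= 0.3143

0.3143


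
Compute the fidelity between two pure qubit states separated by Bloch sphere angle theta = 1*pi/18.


For states separated by angle theta on Bloch sphere:
F = cos^2(theta/2)
theta = 1*pi/18 = 0.1745
theta/2 = 0.0873
cos(theta/2) = 0.9962
F = 0.9924

0.9924


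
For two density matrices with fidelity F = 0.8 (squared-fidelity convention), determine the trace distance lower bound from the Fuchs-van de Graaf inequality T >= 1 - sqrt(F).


Fuchs-van de Graaf (squared-fidelity convention): 1 - sqrt(F) <= T <= sqrt(1 - F).
Lower bound: T >= 1 - sqrt(F)
sqrt(F) = sqrt(0.8) = 0.8944
T >= 1 - 0.8944
T >= 0.1056

0.1056


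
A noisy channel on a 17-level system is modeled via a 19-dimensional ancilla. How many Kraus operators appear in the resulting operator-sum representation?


Tracing out the environment in an orthonormal basis {|i>_E} gives Kraus operators K_i = <i|_E U |0>_E.
Number of Kraus operators = dim(H_env) = d_env
= 19

19


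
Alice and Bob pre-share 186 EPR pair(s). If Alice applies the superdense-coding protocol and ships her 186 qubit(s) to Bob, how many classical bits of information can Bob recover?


Superdense coding allows 2 classical bits per shared entangled pair.
186 pair(s) -> 2 * 186 = 372 classical bits

372


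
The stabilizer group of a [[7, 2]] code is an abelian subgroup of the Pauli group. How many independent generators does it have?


For an [[n,k]] stabilizer code:
Number of stabilizer generators = n - k
= 7 - 2
= 5

5


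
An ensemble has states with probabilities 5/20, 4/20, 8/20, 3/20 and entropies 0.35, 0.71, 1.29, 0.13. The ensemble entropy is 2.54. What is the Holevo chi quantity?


chi = S(rho) - sum_i p_i * S(rho_i)
Weighted entropy = 5/20 * 0.35 + 4/20 * 0.71 + 8/20 * 1.29 + 3/20 * 0.13
= 0.7650
chi = 2.54 - 0.7650
= 1.7750

1.7750


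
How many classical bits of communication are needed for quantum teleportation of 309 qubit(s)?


Quantum teleportation requires 2 classical bits per qubit teleported.
309 qubit(s) -> 2 * 309 = 618 classical bits

618


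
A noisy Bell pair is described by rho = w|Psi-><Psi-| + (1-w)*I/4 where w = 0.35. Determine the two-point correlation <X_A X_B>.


|Psi-> = (|01> - |10>)/sqrt(2)
For the pure Bell state, <X_A X_B> = -1 (Bell-state Pauli correlator).
The maximally-mixed part I/4 has tr(I/4 * P tensor P) = 0 for any traceless Pauli P.
So <X_A X_B>_rho = w * (-1) + (1 - w) * 0
= 0.35 * (-1)
= -0.3500

-0.3500


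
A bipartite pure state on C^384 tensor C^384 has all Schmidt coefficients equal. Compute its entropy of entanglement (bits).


For a maximally entangled state in d x d:
S = log2(d) = log2(384)
= 8.5850

8.5850


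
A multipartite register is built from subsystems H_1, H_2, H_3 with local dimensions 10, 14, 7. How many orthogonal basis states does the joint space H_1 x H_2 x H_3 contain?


dim(H_1 x H_2 x H_3) = 10 * 14 * 7
= 140 * 7
= 980

980


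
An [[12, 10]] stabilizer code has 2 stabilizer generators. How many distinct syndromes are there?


Each stabilizer generator gives a binary (+1 or -1) measurement outcome.
With 2 independent generators:
Total syndromes = 2^2
= 4

4


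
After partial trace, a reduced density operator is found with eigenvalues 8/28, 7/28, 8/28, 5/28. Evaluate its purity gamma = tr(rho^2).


tr(rho^2) = sum of eigenvalues squared
= (8/28)^2 + (7/28)^2 + (8/28)^2 + (5/28)^2
= (64 + 49 + 64 + 25) / 784
= 202/784
= 0.2577

0.2577


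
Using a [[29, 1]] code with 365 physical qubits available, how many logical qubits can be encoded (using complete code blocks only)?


Each code block uses 29 physical qubits for 1 logical qubit(s).
Number of complete blocks = floor(365 / 29) = 12
Logical qubits = 12 * 1
= 12

12


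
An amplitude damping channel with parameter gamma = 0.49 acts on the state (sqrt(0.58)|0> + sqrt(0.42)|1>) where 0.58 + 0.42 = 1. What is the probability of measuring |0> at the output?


For amplitude damping with parameter gamma on state sqrt(a)|0> + sqrt(b)|1>:
alpha^2 = 0.58, beta^2 = 0.42
P(|0>) = alpha^2 + gamma * beta^2
= 0.58 + 0.49 * 0.42
= 0.58 + 0.2058
= 0.7858

0.7858


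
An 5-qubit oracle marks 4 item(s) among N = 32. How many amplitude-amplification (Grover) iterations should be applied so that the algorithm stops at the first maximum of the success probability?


After j Grover iterations the success probability is P(j) = sin^2((2j+1)*theta), where sin(theta) = sqrt(k/N).
N = 2^5 = 32, k = 4
sin(theta) = sqrt(k/N) = 0.3535533906
theta = arcsin(sqrt(k/N)) = 0.3613671239 rad
P(j) reaches its first maximum when (2j+1)*theta is as close as possible to pi/2, i.e. j = round(pi/(4*theta) - 1/2).
pi/(4*theta) - 1/2 = 1.6734
(For comparison, the common estimate pi/4 * sqrt(N/k) = 2.2214; the exact maximiser is used here.)
Optimal iterations = 2

2


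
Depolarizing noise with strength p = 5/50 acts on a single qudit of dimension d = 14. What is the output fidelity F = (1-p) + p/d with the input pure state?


F = (1-p) + p/d
= (1 - 0.1000) + 0.1000/14
= 0.9000 + 0.0071
= 0.9071

0.9071


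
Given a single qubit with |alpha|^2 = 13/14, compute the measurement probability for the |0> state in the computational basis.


|alpha|^2 = 13/14 = 0.9286
|beta|^2 = 1 - 13/14 = 1/14 = 0.0714
P(|0>) = |alpha|^2 = 0.9286

0.9286


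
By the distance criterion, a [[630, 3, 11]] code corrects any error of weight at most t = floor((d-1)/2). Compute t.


Code parameters: [[630, 3, 11]], distance d = 11.
Number of correctable errors = floor((d-1)/2)
= floor((11 - 1)/2)
= floor(10/2)
= 5

5


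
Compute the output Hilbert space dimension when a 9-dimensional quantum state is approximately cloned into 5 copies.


Output space = H^(tensor 5) where dim(H) = 9
dim = 9^5
= 81 (after 2 factors)
= 729 (after 3 factors)
= 6561 (after 4 factors)
= 59049 (after 5 factors)
= 59049

59049


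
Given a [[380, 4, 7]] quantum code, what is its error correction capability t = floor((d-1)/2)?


Code parameters: [[380, 4, 7]], distance d = 7.
Number of correctable errors = floor((d-1)/2)
= floor((7 - 1)/2)
= floor(6/2)
= 3

3


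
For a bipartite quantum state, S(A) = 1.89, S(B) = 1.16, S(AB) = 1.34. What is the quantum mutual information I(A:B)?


I(A:B) = S(A) + S(B) - S(AB)
= 1.89 + 1.16 - 1.34
= 1.7100

1.7100


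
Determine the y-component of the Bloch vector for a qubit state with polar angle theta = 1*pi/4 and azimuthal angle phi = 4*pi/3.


theta = 0.7854, phi = 4.1888
r_y = sin(theta)*sin(phi) = 0.7071 * -0.8660
r_y = -0.6124

-0.6124


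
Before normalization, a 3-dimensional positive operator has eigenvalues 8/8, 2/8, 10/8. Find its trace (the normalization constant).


tr(M) = sum of eigenvalues
= 8/8 + 2/8 + 10/8
= 20/8
= 2.5000

2.5000


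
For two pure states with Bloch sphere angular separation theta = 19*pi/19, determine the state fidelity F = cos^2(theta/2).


For states separated by angle theta on Bloch sphere:
F = cos^2(theta/2)
theta = 19*pi/19 = 3.1416
theta/2 = 1.5708
cos(theta/2) = 0.0000
F = 0.0000

0.0000


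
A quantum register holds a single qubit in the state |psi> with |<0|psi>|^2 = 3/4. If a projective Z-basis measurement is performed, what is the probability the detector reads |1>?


|alpha|^2 = 3/4 = 0.7500
|beta|^2 = 1 - 3/4 = 1/4 = 0.2500
P(|1>) = |beta|^2 = 0.2500

0.2500


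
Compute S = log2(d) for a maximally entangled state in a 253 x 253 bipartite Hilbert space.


For a maximally entangled state in d x d:
S = log2(d) = log2(253)
= 7.9830

7.9830


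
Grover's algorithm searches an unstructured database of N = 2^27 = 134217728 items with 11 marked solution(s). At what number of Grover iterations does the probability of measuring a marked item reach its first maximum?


After j Grover iterations the success probability is P(j) = sin^2((2j+1)*theta), where sin(theta) = sqrt(k/N).
N = 2^27 = 134217728, k = 11
sin(theta) = sqrt(k/N) = 0.0002862802588
theta = arcsin(sqrt(k/N)) = 0.0002862802627 rad
P(j) reaches its first maximum when (2j+1)*theta is as close as possible to pi/2, i.e. j = round(pi/(4*theta) - 1/2).
pi/(4*theta) - 1/2 = 2742.9590
(For comparison, the common estimate pi/4 * sqrt(N/k) = 2743.4590; the exact maximiser is used here.)
Optimal iterations = 2743

2743


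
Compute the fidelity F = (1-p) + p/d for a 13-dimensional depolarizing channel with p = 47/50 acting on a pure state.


F = (1-p) + p/d
= (1 - 0.9400) + 0.9400/13
= 0.0600 + 0.0723
= 0.1323

0.1323


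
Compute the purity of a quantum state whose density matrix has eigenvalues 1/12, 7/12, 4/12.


tr(rho^2) = sum of eigenvalues squared
= (1/12)^2 + (7/12)^2 + (4/12)^2
= (1 + 49 + 16) / 144
= 66/144
= 0.4583

0.4583


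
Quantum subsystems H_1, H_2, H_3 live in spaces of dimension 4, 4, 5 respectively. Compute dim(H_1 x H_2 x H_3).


dim(H_1 x H_2 x H_3) = 4 * 4 * 5
= 16 * 5
= 80

80


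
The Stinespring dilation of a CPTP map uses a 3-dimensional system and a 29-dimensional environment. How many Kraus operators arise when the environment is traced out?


Tracing out the environment in an orthonormal basis {|i>_E} gives Kraus operators K_i = <i|_E U |0>_E.
Number of Kraus operators = dim(H_env) = d_env
= 29

29


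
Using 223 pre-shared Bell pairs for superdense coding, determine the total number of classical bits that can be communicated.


Superdense coding allows 2 classical bits per shared entangled pair.
223 pair(s) -> 2 * 223 = 446 classical bits

446


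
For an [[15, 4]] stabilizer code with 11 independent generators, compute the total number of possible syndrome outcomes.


Each stabilizer generator gives a binary (+1 or -1) measurement outcome.
With 11 independent generators:
Total syndromes = 2^11
= 2048

2048


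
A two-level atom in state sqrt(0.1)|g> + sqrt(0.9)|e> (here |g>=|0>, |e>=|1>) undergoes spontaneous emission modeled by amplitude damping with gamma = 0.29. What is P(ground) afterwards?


For amplitude damping with parameter gamma on state sqrt(a)|0> + sqrt(b)|1>:
alpha^2 = 0.1, beta^2 = 0.9
P(|0>) = alpha^2 + gamma * beta^2
= 0.1 + 0.29 * 0.9
= 0.1 + 0.2610
= 0.3610

0.3610


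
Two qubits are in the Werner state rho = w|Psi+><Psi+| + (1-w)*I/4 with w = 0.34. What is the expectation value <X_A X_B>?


|Psi+> = (|01> + |10>)/sqrt(2)
For the pure Bell state, <X_A X_B> = +1 (Bell-state Pauli correlator).
The maximally-mixed part I/4 has tr(I/4 * P tensor P) = 0 for any traceless Pauli P.
So <X_A X_B>_rho = w * (+1) + (1 - w) * 0
= 0.34 * (+1)
= 0.3400

0.3400


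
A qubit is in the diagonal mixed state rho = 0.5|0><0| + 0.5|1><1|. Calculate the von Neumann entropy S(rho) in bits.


S = -p*log2(p) - (1-p)*log2(1-p)
p = 0.5000, 1-p = 0.5000
= -0.5000 * log2(0.5000) - 0.5000 * log2(0.5000)
= -(-0.5000) - (-0.5000)
= 1.0000

1.0000


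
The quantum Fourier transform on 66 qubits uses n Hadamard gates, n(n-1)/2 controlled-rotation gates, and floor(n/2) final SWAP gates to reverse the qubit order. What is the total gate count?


Hadamard gates: 66
Controlled rotations: n*(n-1)/2 = 66*65/2 = 2145
SWAP gates: floor(n/2) = floor(66/2) = 33
Total = 66 + 2145 + 33
= 2244

2244


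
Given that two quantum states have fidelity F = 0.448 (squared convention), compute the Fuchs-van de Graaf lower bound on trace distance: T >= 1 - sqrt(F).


Fuchs-van de Graaf (squared-fidelity convention): 1 - sqrt(F) <= T <= sqrt(1 - F).
Lower bound: T >= 1 - sqrt(F)
sqrt(F) = sqrt(0.448) = 0.6693
T >= 1 - 0.6693
T >= 0.3307

0.3307


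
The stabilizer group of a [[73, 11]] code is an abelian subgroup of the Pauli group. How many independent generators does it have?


For an [[n,k]] stabilizer code:
Number of stabilizer generators = n - k
= 73 - 11
= 62

62


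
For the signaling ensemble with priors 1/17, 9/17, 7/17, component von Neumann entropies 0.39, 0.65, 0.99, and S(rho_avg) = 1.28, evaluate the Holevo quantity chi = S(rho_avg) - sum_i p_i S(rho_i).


chi = S(rho) - sum_i p_i * S(rho_i)
Weighted entropy = 1/17 * 0.39 + 9/17 * 0.65 + 7/17 * 0.99
= 0.7747
chi = 1.28 - 0.7747
= 0.5053

0.5053


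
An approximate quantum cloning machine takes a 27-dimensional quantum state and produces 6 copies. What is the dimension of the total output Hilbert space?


Output space = H^(tensor 6) where dim(H) = 27
dim = 27^6
= 729 (after 2 factors)
= 19683 (after 3 factors)
= 531441 (after 4 factors)
= 14348907 (after 5 factors)
= 387420489 (after 6 factors)
= 387420489

387420489


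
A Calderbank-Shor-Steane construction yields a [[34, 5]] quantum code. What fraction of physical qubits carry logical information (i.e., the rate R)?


Code rate R = k/n
= 5/34
= 0.1471

0.1471


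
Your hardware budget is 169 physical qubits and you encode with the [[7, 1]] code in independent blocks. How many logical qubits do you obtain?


Each code block uses 7 physical qubits for 1 logical qubit(s).
Number of complete blocks = floor(169 / 7) = 24
Logical qubits = 24 * 1
= 24

24


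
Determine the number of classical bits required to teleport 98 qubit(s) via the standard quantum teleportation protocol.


Quantum teleportation requires 2 classical bits per qubit teleported.
98 qubit(s) -> 2 * 98 = 196 classical bits

196


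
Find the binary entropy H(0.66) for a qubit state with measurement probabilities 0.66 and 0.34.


S = -p*log2(p) - (1-p)*log2(1-p)
p = 0.6600, 1-p = 0.3400
= -0.6600 * log2(0.6600) - 0.3400 * log2(0.3400)
= -(-0.3956) - (-0.5292)
= 0.9248

0.9248


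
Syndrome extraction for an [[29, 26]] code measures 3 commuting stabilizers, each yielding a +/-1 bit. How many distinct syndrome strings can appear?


Each stabilizer generator gives a binary (+1 or -1) measurement outcome.
With 3 independent generators:
Total syndromes = 2^3
= 8

8


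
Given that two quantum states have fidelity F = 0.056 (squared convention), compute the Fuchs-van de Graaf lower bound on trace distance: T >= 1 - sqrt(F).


Fuchs-van de Graaf (squared-fidelity convention): 1 - sqrt(F) <= T <= sqrt(1 - F).
Lower bound: T >= 1 - sqrt(F)
sqrt(F) = sqrt(0.056) = 0.2366
T >= 1 - 0.2366
T >= 0.7634

0.7634


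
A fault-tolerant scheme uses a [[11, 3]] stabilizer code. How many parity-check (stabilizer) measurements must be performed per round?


For an [[n,k]] stabilizer code:
Number of stabilizer generators = n - k
= 11 - 3
= 8

8


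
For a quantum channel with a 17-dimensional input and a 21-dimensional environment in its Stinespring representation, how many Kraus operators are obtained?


Tracing out the environment in an orthonormal basis {|i>_E} gives Kraus operators K_i = <i|_E U |0>_E.
Number of Kraus operators = dim(H_env) = d_env
= 21

21


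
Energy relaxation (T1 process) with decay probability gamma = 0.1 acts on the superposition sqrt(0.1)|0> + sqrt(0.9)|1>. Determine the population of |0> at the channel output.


For amplitude damping with parameter gamma on state sqrt(a)|0> + sqrt(b)|1>:
alpha^2 = 0.1, beta^2 = 0.9
P(|0>) = alpha^2 + gamma * beta^2
= 0.1 + 0.1 * 0.9
= 0.1 + 0.0900
= 0.1900

0.1900


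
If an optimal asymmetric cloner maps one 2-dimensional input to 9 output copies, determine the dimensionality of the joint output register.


Output space = H^(tensor 9) where dim(H) = 2
dim = 2^9
= 4 (after 2 factors)
= 8 (after 3 factors)
= 16 (after 4 factors)
= 32 (after 5 factors)
= 64 (after 6 factors)
= 128 (after 7 factors)
= 256 (after 8 factors)
= 512 (after 9 factors)
= 512

512


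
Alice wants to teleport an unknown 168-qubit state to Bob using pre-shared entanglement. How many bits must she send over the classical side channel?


Quantum teleportation requires 2 classical bits per qubit teleported.
168 qubit(s) -> 2 * 168 = 336 classical bits

336


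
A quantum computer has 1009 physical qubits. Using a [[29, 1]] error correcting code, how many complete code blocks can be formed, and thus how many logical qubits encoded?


Each code block uses 29 physical qubits for 1 logical qubit(s).
Number of complete blocks = floor(1009 / 29) = 34
Logical qubits = 34 * 1
= 34

34


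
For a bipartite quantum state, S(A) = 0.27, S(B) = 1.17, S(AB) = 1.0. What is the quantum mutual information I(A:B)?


I(A:B) = S(A) + S(B) - S(AB)
= 0.27 + 1.17 - 1.0
= 0.4400

0.4400


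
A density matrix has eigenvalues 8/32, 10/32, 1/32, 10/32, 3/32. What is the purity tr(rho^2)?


tr(rho^2) = sum of eigenvalues squared
= (8/32)^2 + (10/32)^2 + (1/32)^2 + (10/32)^2 + (3/32)^2
= (64 + 100 + 1 + 100 + 9) / 1024
= 274/1024
= 0.2676

0.2676


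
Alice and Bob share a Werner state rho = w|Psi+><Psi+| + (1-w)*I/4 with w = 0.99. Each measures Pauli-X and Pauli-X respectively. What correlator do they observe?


|Psi+> = (|01> + |10>)/sqrt(2)
For the pure Bell state, <X_A X_B> = +1 (Bell-state Pauli correlator).
The maximally-mixed part I/4 has tr(I/4 * P tensor P) = 0 for any traceless Pauli P.
So <X_A X_B>_rho = w * (+1) + (1 - w) * 0
= 0.99 * (+1)
= 0.9900

0.9900


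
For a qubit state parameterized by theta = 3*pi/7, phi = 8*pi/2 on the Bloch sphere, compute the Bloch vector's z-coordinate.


theta = 1.3464, phi = 12.5664
r_z = cos(theta) = 0.2225

0.2225
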